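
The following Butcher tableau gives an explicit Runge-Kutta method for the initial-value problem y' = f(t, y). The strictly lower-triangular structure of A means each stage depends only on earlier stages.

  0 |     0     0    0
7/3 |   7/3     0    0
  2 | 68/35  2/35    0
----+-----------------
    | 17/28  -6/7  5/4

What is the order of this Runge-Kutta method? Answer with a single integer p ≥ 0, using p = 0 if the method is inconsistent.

b = (17/28, -6/7, 5/4)
c = (0, 7/3, 2)
Ac = (0, 0, 2/15)
Σ b_i: 17/28·1 + (-6/7)·1 + 5/4·1 = 1 ✓
b·c: (-6/7)·7/3 + 5/4·2 = 1/2 ✓
b·c²: (-6/7)·49/9 + 5/4·4 = 1/3 ✓
b·Ac: 5/4·2/15 = 1/6 ✓; 3 stages ⇒ order 3.

3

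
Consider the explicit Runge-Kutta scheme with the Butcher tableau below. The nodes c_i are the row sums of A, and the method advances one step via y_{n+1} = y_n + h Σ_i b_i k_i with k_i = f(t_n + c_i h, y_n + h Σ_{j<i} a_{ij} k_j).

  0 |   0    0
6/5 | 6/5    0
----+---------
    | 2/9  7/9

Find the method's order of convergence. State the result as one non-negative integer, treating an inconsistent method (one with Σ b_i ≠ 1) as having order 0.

1

b = (2/9, 7/9)
c = (0, 6/5)
Σ b_i: 2/9·1 + 7/9·1 = 1 ✓
b·c: 7/9·6/5 = 14/15 ≠ 1/2 ⇒ order 1.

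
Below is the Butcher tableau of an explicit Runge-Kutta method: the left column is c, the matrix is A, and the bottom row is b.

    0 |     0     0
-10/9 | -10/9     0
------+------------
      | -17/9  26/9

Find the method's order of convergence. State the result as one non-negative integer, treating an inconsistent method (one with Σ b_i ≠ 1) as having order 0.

1

b = (-17/9, 26/9)
c = (0, -10/9)
Σ b_i: (-17/9)·1 + 26/9·1 = 1 ✓
b·c: 26/9·(-10/9) = -260/81 ≠ 1/2 ⇒ order 1.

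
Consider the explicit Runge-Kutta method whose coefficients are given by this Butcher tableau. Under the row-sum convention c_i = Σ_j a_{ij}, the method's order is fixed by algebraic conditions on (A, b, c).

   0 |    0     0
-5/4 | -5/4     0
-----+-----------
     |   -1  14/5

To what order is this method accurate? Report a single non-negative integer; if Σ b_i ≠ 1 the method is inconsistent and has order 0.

b = (-1, 14/5)
c = (0, -5/4)
Σ b_i: (-1)·1 + 14/5·1 = 9/5 ≠ 1 ⇒ order 0.

0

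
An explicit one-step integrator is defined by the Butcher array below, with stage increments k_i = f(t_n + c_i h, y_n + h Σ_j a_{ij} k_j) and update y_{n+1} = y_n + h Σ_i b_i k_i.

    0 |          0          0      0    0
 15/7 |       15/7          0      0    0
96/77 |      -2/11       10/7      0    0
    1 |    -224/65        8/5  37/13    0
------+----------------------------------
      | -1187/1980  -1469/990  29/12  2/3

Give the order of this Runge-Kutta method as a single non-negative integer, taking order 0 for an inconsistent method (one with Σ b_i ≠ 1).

b = (-1187/1980, -1469/990, 29/12, 2/3)
c = (0, 15/7, 96/77, 1)
Ac = (0, 0, 150/49, 6984/1001)
Σ b_i: (-1187/1980)·1 + (-1469/990)·1 + 29/12·1 + 2/3·1 = 1 ✓
b·c: (-1469/990)·15/7 + 29/12·96/77 + 2/3·1 = 1/2 ✓
b·c²: (-1469/990)·225/49 + 29/12·9216/5929 + 2/3·1 = -85037/35574 ≠ 1/3 ⇒ order 2.
b·Ac: 29/12·150/49 + 2/3·6984/1001 = 168859/14014 ≠ 1/6

2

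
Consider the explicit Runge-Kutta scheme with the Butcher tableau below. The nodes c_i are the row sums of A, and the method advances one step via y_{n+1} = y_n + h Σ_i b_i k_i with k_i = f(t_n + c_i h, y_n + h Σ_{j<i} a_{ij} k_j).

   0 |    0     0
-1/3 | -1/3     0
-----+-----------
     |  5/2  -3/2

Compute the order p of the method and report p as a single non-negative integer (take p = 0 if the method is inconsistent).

2

b = (5/2, -3/2)
c = (0, -1/3)
Σ b_i: 5/2·1 + (-3/2)·1 = 1 ✓
b·c: (-3/2)·(-1/3) = 1/2 ✓; 2 stages ⇒ order 2.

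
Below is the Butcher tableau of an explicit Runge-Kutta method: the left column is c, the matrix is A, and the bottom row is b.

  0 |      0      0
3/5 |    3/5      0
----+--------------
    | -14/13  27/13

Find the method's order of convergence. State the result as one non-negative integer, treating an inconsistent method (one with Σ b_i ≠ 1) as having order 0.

1

b = (-14/13, 27/13)
c = (0, 3/5)
Σ b_i: (-14/13)·1 + 27/13·1 = 1 ✓
b·c: 27/13·3/5 = 81/65 ≠ 1/2 ⇒ order 1.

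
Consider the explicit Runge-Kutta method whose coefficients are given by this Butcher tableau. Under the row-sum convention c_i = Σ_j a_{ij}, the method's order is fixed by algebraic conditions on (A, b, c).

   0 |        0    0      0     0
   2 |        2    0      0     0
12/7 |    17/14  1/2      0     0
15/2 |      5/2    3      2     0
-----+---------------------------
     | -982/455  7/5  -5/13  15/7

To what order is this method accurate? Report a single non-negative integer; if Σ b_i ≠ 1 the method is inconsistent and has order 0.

b = (-982/455, 7/5, -5/13, 15/7)
c = (0, 2, 12/7, 15/2)
Ac = (0, 0, 1, 66/7)
Σ b_i: (-982/455)·1 + 7/5·1 + (-5/13)·1 + 15/7·1 = 1 ✓
b·c: 7/5·2 + (-5/13)·12/7 + 15/7·15/2 = 16573/910 ≠ 1/2 ⇒ order 1.

1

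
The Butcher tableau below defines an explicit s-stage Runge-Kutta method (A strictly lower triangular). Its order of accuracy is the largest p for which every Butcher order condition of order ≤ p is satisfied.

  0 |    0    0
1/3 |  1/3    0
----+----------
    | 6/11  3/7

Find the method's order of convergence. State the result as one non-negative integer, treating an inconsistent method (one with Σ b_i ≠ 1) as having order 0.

b = (6/11, 3/7)
c = (0, 1/3)
Σ b_i: 6/11·1 + 3/7·1 = 75/77 ≠ 1 ⇒ order 0.

0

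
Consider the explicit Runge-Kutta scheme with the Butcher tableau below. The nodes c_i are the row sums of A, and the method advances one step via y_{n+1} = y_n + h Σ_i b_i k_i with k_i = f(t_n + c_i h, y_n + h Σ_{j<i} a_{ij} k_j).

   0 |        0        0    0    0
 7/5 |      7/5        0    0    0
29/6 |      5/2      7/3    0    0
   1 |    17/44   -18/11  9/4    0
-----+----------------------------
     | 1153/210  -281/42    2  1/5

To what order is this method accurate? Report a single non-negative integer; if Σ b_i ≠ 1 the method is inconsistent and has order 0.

b = (1153/210, -281/42, 2, 1/5)
c = (0, 7/5, 29/6, 1)
Ac = (0, 0, 49/15, 3777/440)
Σ b_i: 1153/210·1 + (-281/42)·1 + 2·1 + 1/5·1 = 1 ✓
b·c: (-281/42)·7/5 + 2·29/6 + 1/5·1 = 1/2 ✓
b·c²: (-281/42)·49/25 + 2·841/36 + 1/5·1 = 7607/225 ≠ 1/3 ⇒ order 2.
b·Ac: 2·49/15 + 1/5·3777/440 = 54451/6600 ≠ 1/6

2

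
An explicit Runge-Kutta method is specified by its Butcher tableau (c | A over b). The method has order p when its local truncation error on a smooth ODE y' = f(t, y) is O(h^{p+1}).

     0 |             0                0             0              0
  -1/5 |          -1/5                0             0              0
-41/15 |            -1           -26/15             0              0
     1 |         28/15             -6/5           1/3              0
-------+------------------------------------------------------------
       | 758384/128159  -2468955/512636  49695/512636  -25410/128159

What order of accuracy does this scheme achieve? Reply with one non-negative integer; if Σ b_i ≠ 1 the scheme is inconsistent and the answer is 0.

3

b = (758384/128159, -2468955/512636, 49695/512636, -25410/128159)
c = (0, -1/5, -41/15, 1)
Ac = (0, 0, 26/75, -151/225)
Σ b_i: 758384/128159·1 + (-2468955/512636)·1 + 49695/512636·1 + (-25410/128159)·1 = 1 ✓
b·c: (-2468955/512636)·(-1/5) + 49695/512636·(-41/15) + (-25410/128159)·1 = 1/2 ✓
b·c²: (-2468955/512636)·1/25 + 49695/512636·1681/225 + (-25410/128159)·1 = 1/3 ✓
b·Ac: 49695/512636·26/75 + (-25410/128159)·(-151/225) = 1/6 ✓
b·c³: (-2468955/512636)·(-1/125) + 49695/512636·(-68921/3375) + (-25410/128159)·1 = -123380077/57671550 ≠ 1/4 ⇒ order 3.
b·(c∘Ac): 49695/512636·(-1066/1125) + (-25410/128159)·(-151/225) = 264037/6407950 ≠ 1/8
b·Ac²: 49695/512636·(-26/375) + (-25410/128159)·8243/3375 = -5662981/11534310 ≠ 1/12
b·A²c: (-25410/128159)·26/225 = -44044/1922385 ≠ 1/24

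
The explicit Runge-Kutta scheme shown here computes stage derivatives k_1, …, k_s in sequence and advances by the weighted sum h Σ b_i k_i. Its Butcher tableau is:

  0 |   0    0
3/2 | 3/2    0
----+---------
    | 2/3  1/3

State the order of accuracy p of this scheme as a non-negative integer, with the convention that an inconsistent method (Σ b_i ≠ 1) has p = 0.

b = (2/3, 1/3)
c = (0, 3/2)
Σ b_i: 2/3·1 + 1/3·1 = 1 ✓
b·c: 1/3·3/2 = 1/2 ✓; 2 stages ⇒ order 2.

2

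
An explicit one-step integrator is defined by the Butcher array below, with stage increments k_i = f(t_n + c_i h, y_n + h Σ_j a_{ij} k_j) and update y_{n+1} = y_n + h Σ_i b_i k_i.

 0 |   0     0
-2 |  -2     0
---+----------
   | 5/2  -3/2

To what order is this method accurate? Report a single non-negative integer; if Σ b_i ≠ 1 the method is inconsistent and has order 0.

1

b = (5/2, -3/2)
c = (0, -2)
Σ b_i: 5/2·1 + (-3/2)·1 = 1 ✓
b·c: (-3/2)·(-2) = 3 ≠ 1/2 ⇒ order 1.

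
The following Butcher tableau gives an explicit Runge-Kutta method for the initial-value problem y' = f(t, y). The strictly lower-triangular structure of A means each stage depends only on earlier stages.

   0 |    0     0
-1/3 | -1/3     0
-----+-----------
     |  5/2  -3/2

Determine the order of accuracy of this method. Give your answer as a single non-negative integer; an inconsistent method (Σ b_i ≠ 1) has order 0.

b = (5/2, -3/2)
c = (0, -1/3)
Σ b_i: 5/2·1 + (-3/2)·1 = 1 ✓
b·c: (-3/2)·(-1/3) = 1/2 ✓; 2 stages ⇒ order 2.

2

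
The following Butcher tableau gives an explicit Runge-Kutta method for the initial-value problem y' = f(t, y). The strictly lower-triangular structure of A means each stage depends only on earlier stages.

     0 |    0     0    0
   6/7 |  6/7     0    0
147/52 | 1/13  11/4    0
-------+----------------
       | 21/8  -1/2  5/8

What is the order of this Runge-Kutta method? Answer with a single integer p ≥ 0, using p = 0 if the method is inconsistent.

0

b = (21/8, -1/2, 5/8)
c = (0, 6/7, 147/52)
Ac = (0, 0, 33/14)
Σ b_i: 21/8·1 + (-1/2)·1 + 5/8·1 = 11/4 ≠ 1 ⇒ order 0.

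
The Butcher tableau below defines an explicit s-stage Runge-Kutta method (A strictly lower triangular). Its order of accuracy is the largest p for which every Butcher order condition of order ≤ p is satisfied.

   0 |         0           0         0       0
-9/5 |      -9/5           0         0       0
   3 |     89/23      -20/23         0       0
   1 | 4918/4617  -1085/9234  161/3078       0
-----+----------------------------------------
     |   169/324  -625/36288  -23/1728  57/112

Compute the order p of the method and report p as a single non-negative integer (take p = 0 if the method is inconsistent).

b = (169/324, -625/36288, -23/1728, 57/112)
c = (0, -9/5, 3, 1)
Ac = (0, 0, 36/23, 7/19)
Σ b_i: 169/324·1 + (-625/36288)·1 + (-23/1728)·1 + 57/112·1 = 1 ✓
b·c: (-625/36288)·(-9/5) + (-23/1728)·3 + 57/112·1 = 1/2 ✓
b·c²: (-625/36288)·81/25 + (-23/1728)·9 + 57/112·1 = 1/3 ✓
b·Ac: (-23/1728)·36/23 + 57/112·7/19 = 1/6 ✓
b·c³: (-625/36288)·(-729/125) + (-23/1728)·27 + 57/112·1 = 1/4 ✓
b·(c∘Ac): (-23/1728)·108/23 + 57/112·7/19 = 1/8 ✓
b·Ac²: (-23/1728)·(-324/115) + 57/112·77/855 = 1/12 ✓
b·A²c: 57/112·14/171 = 1/24 ✓; 4 stages ⇒ order 4.

4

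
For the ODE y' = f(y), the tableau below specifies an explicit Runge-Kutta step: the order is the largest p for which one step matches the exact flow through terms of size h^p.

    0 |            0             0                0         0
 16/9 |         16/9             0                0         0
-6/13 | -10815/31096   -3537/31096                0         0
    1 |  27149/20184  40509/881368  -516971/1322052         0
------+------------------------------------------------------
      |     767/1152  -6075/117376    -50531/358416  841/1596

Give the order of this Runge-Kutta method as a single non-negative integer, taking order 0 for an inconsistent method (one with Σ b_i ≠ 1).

b = (767/1152, -6075/117376, -50531/358416, 841/1596)
c = (0, 16/9, -6/13, 1)
Ac = (0, 0, -786/3887, 441/1682)
Σ b_i: 767/1152·1 + (-6075/117376)·1 + (-50531/358416)·1 + 841/1596·1 = 1 ✓
b·c: (-6075/117376)·16/9 + (-50531/358416)·(-6/13) + 841/1596·1 = 1/2 ✓
b·c²: (-6075/117376)·256/81 + (-50531/358416)·36/169 + 841/1596·1 = 1/3 ✓
b·Ac: (-50531/358416)·(-786/3887) + 841/1596·441/1682 = 1/6 ✓
b·c³: (-6075/117376)·4096/729 + (-50531/358416)·(-216/2197) + 841/1596·1 = 1/4 ✓
b·(c∘Ac): (-50531/358416)·4716/50531 + 841/1596·441/1682 = 1/8 ✓
b·Ac²: (-50531/358416)·(-4192/11661) + 841/1596·469/7569 = 1/12 ✓
b·A²c: 841/1596·133/1682 = 1/24 ✓; 4 stages ⇒ order 4.

4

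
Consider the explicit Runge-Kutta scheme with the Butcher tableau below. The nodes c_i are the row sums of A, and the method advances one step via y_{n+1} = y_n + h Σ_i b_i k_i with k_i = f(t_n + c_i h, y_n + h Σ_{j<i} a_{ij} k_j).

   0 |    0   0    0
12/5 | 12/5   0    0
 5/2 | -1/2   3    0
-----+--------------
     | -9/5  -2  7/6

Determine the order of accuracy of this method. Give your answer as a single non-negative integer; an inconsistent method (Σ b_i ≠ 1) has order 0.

0

b = (-9/5, -2, 7/6)
c = (0, 12/5, 5/2)
Ac = (0, 0, 36/5)
Σ b_i: (-9/5)·1 + (-2)·1 + 7/6·1 = -79/30 ≠ 1 ⇒ order 0.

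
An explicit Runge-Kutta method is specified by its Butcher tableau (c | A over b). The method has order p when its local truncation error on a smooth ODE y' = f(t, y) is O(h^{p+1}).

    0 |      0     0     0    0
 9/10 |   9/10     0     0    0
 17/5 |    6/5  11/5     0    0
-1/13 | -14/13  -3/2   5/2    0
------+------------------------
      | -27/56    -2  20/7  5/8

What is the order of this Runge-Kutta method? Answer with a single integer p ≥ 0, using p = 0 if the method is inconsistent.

b = (-27/56, -2, 20/7, 5/8)
c = (0, 9/10, 17/5, -1/13)
Ac = (0, 0, 99/50, 143/20)
Σ b_i: (-27/56)·1 + (-2)·1 + 20/7·1 + 5/8·1 = 1 ✓
b·c: (-2)·9/10 + 20/7·17/5 + 5/8·(-1/13) = 28633/3640 ≠ 1/2 ⇒ order 1.

1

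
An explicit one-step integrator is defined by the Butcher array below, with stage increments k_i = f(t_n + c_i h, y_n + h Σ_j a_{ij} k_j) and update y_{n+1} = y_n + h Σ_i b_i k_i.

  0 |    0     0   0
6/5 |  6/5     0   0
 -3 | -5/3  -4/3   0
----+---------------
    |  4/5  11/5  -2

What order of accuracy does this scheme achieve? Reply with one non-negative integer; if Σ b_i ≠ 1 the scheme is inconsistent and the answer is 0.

b = (4/5, 11/5, -2)
c = (0, 6/5, -3)
Ac = (0, 0, -8/5)
Σ b_i: 4/5·1 + 11/5·1 + (-2)·1 = 1 ✓
b·c: 11/5·6/5 + (-2)·(-3) = 216/25 ≠ 1/2 ⇒ order 1.

1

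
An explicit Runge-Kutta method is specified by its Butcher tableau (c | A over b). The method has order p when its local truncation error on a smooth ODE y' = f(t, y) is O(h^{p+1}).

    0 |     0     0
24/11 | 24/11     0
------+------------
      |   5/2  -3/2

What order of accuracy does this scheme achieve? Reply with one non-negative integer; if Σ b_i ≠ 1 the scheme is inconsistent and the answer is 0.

1

b = (5/2, -3/2)
c = (0, 24/11)
Σ b_i: 5/2·1 + (-3/2)·1 = 1 ✓
b·c: (-3/2)·24/11 = -36/11 ≠ 1/2 ⇒ order 1.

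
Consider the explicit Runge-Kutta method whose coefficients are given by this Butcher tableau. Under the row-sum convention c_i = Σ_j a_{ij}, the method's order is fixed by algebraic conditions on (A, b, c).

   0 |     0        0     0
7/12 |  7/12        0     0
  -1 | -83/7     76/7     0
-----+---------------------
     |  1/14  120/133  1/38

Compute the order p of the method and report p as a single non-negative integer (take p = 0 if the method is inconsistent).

b = (1/14, 120/133, 1/38)
c = (0, 7/12, -1)
Ac = (0, 0, 19/3)
Σ b_i: 1/14·1 + 120/133·1 + 1/38·1 = 1 ✓
b·c: 120/133·7/12 + 1/38·(-1) = 1/2 ✓
b·c²: 120/133·49/144 + 1/38·1 = 1/3 ✓
b·Ac: 1/38·19/3 = 1/6 ✓; 3 stages ⇒ order 3.

3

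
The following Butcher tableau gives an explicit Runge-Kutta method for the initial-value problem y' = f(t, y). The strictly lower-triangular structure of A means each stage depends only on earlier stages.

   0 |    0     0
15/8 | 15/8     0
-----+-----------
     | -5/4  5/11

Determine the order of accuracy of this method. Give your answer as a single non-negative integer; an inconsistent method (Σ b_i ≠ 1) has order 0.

b = (-5/4, 5/11)
c = (0, 15/8)
Σ b_i: (-5/4)·1 + 5/11·1 = -35/44 ≠ 1 ⇒ order 0.

0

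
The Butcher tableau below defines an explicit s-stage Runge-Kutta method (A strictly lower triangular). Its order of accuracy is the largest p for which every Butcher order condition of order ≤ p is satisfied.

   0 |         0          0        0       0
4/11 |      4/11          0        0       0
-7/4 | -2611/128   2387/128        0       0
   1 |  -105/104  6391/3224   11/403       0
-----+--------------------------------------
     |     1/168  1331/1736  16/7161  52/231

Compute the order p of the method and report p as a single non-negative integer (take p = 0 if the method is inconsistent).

4

b = (1/168, 1331/1736, 16/7161, 52/231)
c = (0, 4/11, -7/4, 1)
Ac = (0, 0, 217/32, 35/52)
Σ b_i: 1/168·1 + 1331/1736·1 + 16/7161·1 + 52/231·1 = 1 ✓
b·c: 1331/1736·4/11 + 16/7161·(-7/4) + 52/231·1 = 1/2 ✓
b·c²: 1331/1736·16/121 + 16/7161·49/16 + 52/231·1 = 1/3 ✓
b·Ac: 16/7161·217/32 + 52/231·35/52 = 1/6 ✓
b·c³: 1331/1736·64/1331 + 16/7161·(-343/64) + 52/231·1 = 1/4 ✓
b·(c∘Ac): 16/7161·(-1519/128) + 52/231·35/52 = 1/8 ✓
b·Ac²: 16/7161·217/88 + 52/231·791/2288 = 1/12 ✓
b·A²c: 52/231·77/416 = 1/24 ✓; 4 stages ⇒ order 4.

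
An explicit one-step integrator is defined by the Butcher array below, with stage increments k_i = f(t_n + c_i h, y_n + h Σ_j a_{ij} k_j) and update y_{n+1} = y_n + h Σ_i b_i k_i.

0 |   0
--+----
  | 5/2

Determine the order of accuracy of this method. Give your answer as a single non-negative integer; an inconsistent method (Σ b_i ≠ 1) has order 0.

0

b = (5/2)
c = (0)
Σ b_i: 5/2·1 = 5/2 ≠ 1 ⇒ order 0.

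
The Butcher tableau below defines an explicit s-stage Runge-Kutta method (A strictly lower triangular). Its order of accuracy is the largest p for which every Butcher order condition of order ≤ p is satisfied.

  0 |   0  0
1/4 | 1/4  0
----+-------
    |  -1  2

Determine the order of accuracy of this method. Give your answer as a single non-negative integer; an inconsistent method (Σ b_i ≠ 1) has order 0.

2

b = (-1, 2)
c = (0, 1/4)
Σ b_i: (-1)·1 + 2·1 = 1 ✓
b·c: 2·1/4 = 1/2 ✓; 2 stages ⇒ order 2.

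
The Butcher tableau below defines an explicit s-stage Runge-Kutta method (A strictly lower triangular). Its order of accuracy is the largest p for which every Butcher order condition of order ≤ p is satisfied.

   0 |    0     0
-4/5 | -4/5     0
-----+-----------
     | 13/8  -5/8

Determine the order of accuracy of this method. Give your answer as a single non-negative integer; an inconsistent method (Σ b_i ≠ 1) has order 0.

b = (13/8, -5/8)
c = (0, -4/5)
Σ b_i: 13/8·1 + (-5/8)·1 = 1 ✓
b·c: (-5/8)·(-4/5) = 1/2 ✓; 2 stages ⇒ order 2.

2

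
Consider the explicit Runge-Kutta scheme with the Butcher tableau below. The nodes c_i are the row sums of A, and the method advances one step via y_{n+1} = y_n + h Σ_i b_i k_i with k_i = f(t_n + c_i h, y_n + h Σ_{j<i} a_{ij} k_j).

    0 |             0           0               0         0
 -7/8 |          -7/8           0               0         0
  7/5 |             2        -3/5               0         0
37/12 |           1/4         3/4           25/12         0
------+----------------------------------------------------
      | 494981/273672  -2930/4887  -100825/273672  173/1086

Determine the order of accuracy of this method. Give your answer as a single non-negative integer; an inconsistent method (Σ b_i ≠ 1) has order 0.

3

b = (494981/273672, -2930/4887, -100825/273672, 173/1086)
c = (0, -7/8, 7/5, 37/12)
Ac = (0, 0, 21/40, 217/96)
Σ b_i: 494981/273672·1 + (-2930/4887)·1 + (-100825/273672)·1 + 173/1086·1 = 1 ✓
b·c: (-2930/4887)·(-7/8) + (-100825/273672)·7/5 + 173/1086·37/12 = 1/2 ✓
b·c²: (-2930/4887)·49/64 + (-100825/273672)·49/25 + 173/1086·1369/144 = 1/3 ✓
b·Ac: (-100825/273672)·21/40 + 173/1086·217/96 = 1/6 ✓
b·c³: (-2930/4887)·(-343/512) + (-100825/273672)·343/125 + 173/1086·50653/1728 = 76195883/18766080 ≠ 1/4 ⇒ order 3.
b·(c∘Ac): (-100825/273672)·147/200 + 173/1086·8029/1152 = 1050245/1251072 ≠ 1/8
b·Ac²: (-100825/273672)·(-147/320) + 173/1086·3577/768 = 94997/104256 ≠ 1/12
b·A²c: 173/1086·35/32 = 6055/34752 ≠ 1/24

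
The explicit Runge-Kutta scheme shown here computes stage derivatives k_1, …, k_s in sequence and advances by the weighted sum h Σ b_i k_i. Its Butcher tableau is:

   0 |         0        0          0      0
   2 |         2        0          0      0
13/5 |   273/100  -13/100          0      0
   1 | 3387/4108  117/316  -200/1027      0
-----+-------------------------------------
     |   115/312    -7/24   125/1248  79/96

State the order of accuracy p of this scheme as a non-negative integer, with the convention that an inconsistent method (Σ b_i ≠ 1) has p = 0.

4

b = (115/312, -7/24, 125/1248, 79/96)
c = (0, 2, 13/5, 1)
Ac = (0, 0, -13/50, 37/158)
Σ b_i: 115/312·1 + (-7/24)·1 + 125/1248·1 + 79/96·1 = 1 ✓
b·c: (-7/24)·2 + 125/1248·13/5 + 79/96·1 = 1/2 ✓
b·c²: (-7/24)·4 + 125/1248·169/25 + 79/96·1 = 1/3 ✓
b·Ac: 125/1248·(-13/50) + 79/96·37/158 = 1/6 ✓
b·c³: (-7/24)·8 + 125/1248·2197/125 + 79/96·1 = 1/4 ✓
b·(c∘Ac): 125/1248·(-169/250) + 79/96·37/158 = 1/8 ✓
b·Ac²: 125/1248·(-13/25) + 79/96·13/79 = 1/12 ✓
b·A²c: 79/96·4/79 = 1/24 ✓; 4 stages ⇒ order 4.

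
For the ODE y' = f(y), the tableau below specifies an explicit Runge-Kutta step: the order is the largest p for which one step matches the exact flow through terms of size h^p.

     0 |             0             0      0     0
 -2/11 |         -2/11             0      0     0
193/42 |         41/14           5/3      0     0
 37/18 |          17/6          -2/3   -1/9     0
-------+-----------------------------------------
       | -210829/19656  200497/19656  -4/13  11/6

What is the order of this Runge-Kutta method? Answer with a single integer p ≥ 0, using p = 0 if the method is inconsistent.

2

b = (-210829/19656, 200497/19656, -4/13, 11/6)
c = (0, -2/11, 193/42, 37/18)
Ac = (0, 0, -10/33, -1619/4158)
Σ b_i: (-210829/19656)·1 + 200497/19656·1 + (-4/13)·1 + 11/6·1 = 1 ✓
b·c: 200497/19656·(-2/11) + (-4/13)·193/42 + 11/6·37/18 = 1/2 ✓
b·c²: 200497/19656·4/121 + (-4/13)·37249/1764 + 11/6·1369/324 = 1964363/1238328 ≠ 1/3 ⇒ order 2.
b·Ac: (-4/13)·(-10/33) + 11/6·(-1619/4158) = -201277/324324 ≠ 1/6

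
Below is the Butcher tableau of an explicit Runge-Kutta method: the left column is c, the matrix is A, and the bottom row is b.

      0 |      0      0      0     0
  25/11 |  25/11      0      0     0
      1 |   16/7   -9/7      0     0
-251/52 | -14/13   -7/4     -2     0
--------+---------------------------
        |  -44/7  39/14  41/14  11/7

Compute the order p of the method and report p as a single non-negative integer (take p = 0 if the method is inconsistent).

1

b = (-44/7, 39/14, 41/14, 11/7)
c = (0, 25/11, 1, -251/52)
Ac = (0, 0, -225/77, -263/44)
Σ b_i: (-44/7)·1 + 39/14·1 + 41/14·1 + 11/7·1 = 1 ✓
b·c: 39/14·25/11 + 41/14·1 + 11/7·(-251/52) = 6705/4004 ≠ 1/2 ⇒ order 1.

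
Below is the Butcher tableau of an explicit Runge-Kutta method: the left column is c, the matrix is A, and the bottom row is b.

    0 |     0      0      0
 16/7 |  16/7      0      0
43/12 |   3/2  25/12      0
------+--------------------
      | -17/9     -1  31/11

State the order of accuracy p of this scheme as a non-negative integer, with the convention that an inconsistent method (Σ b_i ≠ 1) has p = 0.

0

b = (-17/9, -1, 31/11)
c = (0, 16/7, 43/12)
Ac = (0, 0, 100/21)
Σ b_i: (-17/9)·1 + (-1)·1 + 31/11·1 = -7/99 ≠ 1 ⇒ order 0.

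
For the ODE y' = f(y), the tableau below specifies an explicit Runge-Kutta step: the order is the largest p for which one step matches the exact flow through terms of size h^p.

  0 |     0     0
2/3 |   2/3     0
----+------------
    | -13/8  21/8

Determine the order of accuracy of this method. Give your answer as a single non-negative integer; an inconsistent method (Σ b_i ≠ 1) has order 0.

b = (-13/8, 21/8)
c = (0, 2/3)
Σ b_i: (-13/8)·1 + 21/8·1 = 1 ✓
b·c: 21/8·2/3 = 7/4 ≠ 1/2 ⇒ order 1.

1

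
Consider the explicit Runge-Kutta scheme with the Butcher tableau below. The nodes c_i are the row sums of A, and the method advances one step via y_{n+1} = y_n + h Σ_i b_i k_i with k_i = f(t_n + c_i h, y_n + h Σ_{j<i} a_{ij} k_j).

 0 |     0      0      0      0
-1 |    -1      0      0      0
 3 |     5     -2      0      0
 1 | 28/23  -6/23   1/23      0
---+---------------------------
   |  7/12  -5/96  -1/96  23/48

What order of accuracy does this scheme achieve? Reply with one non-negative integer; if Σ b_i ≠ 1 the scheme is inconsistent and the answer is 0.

b = (7/12, -5/96, -1/96, 23/48)
c = (0, -1, 3, 1)
Ac = (0, 0, 2, 9/23)
Σ b_i: 7/12·1 + (-5/96)·1 + (-1/96)·1 + 23/48·1 = 1 ✓
b·c: (-5/96)·(-1) + (-1/96)·3 + 23/48·1 = 1/2 ✓
b·c²: (-5/96)·1 + (-1/96)·9 + 23/48·1 = 1/3 ✓
b·Ac: (-1/96)·2 + 23/48·9/23 = 1/6 ✓
b·c³: (-5/96)·(-1) + (-1/96)·27 + 23/48·1 = 1/4 ✓
b·(c∘Ac): (-1/96)·6 + 23/48·9/23 = 1/8 ✓
b·Ac²: (-1/96)·(-2) + 23/48·3/23 = 1/12 ✓
b·A²c: 23/48·2/23 = 1/24 ✓; 4 stages ⇒ order 4.

4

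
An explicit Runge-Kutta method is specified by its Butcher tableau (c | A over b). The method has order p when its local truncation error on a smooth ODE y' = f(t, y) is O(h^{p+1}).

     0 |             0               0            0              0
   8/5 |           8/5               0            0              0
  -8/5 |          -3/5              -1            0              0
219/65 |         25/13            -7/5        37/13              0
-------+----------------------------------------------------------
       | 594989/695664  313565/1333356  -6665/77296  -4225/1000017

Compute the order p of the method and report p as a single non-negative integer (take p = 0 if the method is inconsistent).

b = (594989/695664, 313565/1333356, -6665/77296, -4225/1000017)
c = (0, 8/5, -8/5, 219/65)
Ac = (0, 0, -8/5, -2208/325)
Σ b_i: 594989/695664·1 + 313565/1333356·1 + (-6665/77296)·1 + (-4225/1000017)·1 = 1 ✓
b·c: 313565/1333356·8/5 + (-6665/77296)·(-8/5) + (-4225/1000017)·219/65 = 1/2 ✓
b·c²: 313565/1333356·64/25 + (-6665/77296)·64/25 + (-4225/1000017)·47961/4225 = 1/3 ✓
b·Ac: (-6665/77296)·(-8/5) + (-4225/1000017)·(-2208/325) = 1/6 ✓
b·c³: 313565/1333356·512/125 + (-6665/77296)·(-512/125) + (-4225/1000017)·10503459/274625 = 5439613/4710225 ≠ 1/4 ⇒ order 3.
b·(c∘Ac): (-6665/77296)·64/25 + (-4225/1000017)·(-483552/21125) = -2996/24155 ≠ 1/8
b·Ac²: (-6665/77296)·(-64/25) + (-4225/1000017)·6016/1625 = 1025516/5000085 ≠ 1/12
b·A²c: (-4225/1000017)·(-296/65) = 19240/1000017 ≠ 1/24

3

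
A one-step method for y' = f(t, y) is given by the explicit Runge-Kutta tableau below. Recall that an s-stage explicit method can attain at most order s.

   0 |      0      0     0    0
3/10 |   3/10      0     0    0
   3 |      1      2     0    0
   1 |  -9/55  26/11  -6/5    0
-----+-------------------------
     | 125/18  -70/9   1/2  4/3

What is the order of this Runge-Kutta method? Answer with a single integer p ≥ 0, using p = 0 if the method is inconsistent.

2

b = (125/18, -70/9, 1/2, 4/3)
c = (0, 3/10, 3, 1)
Ac = (0, 0, 3/5, -159/55)
Σ b_i: 125/18·1 + (-70/9)·1 + 1/2·1 + 4/3·1 = 1 ✓
b·c: (-70/9)·3/10 + 1/2·3 + 4/3·1 = 1/2 ✓
b·c²: (-70/9)·9/100 + 1/2·9 + 4/3·1 = 77/15 ≠ 1/3 ⇒ order 2.
b·Ac: 1/2·3/5 + 4/3·(-159/55) = -391/110 ≠ 1/6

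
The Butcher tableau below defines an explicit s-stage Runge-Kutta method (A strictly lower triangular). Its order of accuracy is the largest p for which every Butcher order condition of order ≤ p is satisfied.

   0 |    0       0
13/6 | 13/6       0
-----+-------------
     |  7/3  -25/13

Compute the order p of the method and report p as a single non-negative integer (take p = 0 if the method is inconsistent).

b = (7/3, -25/13)
c = (0, 13/6)
Σ b_i: 7/3·1 + (-25/13)·1 = 16/39 ≠ 1 ⇒ order 0.

0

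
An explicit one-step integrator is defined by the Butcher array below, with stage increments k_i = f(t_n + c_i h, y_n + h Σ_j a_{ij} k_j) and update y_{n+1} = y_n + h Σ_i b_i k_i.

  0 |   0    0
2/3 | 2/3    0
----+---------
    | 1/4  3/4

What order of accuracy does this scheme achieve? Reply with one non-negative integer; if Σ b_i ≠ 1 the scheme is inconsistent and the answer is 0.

2

b = (1/4, 3/4)
c = (0, 2/3)
Σ b_i: 1/4·1 + 3/4·1 = 1 ✓
b·c: 3/4·2/3 = 1/2 ✓; 2 stages ⇒ order 2.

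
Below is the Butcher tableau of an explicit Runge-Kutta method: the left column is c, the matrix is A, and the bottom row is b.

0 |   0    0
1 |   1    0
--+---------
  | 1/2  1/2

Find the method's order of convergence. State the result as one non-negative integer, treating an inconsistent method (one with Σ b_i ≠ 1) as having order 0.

2

b = (1/2, 1/2)
c = (0, 1)
Σ b_i: 1/2·1 + 1/2·1 = 1 ✓
b·c: 1/2·1 = 1/2 ✓; 2 stages ⇒ order 2.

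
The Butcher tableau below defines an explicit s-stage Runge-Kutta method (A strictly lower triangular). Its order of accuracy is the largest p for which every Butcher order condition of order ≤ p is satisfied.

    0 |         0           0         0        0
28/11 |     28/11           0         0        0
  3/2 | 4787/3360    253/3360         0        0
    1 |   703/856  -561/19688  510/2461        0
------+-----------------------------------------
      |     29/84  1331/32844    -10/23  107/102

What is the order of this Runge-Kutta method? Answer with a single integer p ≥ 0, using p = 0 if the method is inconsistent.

4

b = (29/84, 1331/32844, -10/23, 107/102)
c = (0, 28/11, 3/2, 1)
Ac = (0, 0, 23/120, 51/214)
Σ b_i: 29/84·1 + 1331/32844·1 + (-10/23)·1 + 107/102·1 = 1 ✓
b·c: 1331/32844·28/11 + (-10/23)·3/2 + 107/102·1 = 1/2 ✓
b·c²: 1331/32844·784/121 + (-10/23)·9/4 + 107/102·1 = 1/3 ✓
b·Ac: (-10/23)·23/120 + 107/102·51/214 = 1/6 ✓
b·c³: 1331/32844·21952/1331 + (-10/23)·27/8 + 107/102·1 = 1/4 ✓
b·(c∘Ac): (-10/23)·23/80 + 107/102·51/214 = 1/8 ✓
b·Ac²: (-10/23)·161/330 + 107/102·663/2354 = 1/12 ✓
b·A²c: 107/102·17/428 = 1/24 ✓; 4 stages ⇒ order 4.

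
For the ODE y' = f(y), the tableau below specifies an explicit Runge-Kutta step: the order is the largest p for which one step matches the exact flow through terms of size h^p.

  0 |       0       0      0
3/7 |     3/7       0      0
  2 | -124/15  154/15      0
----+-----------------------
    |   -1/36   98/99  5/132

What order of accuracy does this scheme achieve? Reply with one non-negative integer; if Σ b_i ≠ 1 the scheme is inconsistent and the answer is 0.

b = (-1/36, 98/99, 5/132)
c = (0, 3/7, 2)
Ac = (0, 0, 22/5)
Σ b_i: (-1/36)·1 + 98/99·1 + 5/132·1 = 1 ✓
b·c: 98/99·3/7 + 5/132·2 = 1/2 ✓
b·c²: 98/99·9/49 + 5/132·4 = 1/3 ✓
b·Ac: 5/132·22/5 = 1/6 ✓; 3 stages ⇒ order 3.

3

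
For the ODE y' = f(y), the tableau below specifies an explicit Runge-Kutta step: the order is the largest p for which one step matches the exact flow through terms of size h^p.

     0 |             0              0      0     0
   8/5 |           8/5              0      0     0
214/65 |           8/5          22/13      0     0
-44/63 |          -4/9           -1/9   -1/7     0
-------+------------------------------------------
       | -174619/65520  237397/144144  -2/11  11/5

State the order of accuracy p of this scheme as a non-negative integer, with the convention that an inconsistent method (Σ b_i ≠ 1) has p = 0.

2

b = (-174619/65520, 237397/144144, -2/11, 11/5)
c = (0, 8/5, 214/65, -44/63)
Ac = (0, 0, 176/65, -2654/4095)
Σ b_i: (-174619/65520)·1 + 237397/144144·1 + (-2/11)·1 + 11/5·1 = 1 ✓
b·c: 237397/144144·8/5 + (-2/11)·214/65 + 11/5·(-44/63) = 1/2 ✓
b·c²: 237397/144144·64/25 + (-2/11)·45796/4225 + 11/5·1936/3969 = 55648204/16769025 ≠ 1/3 ⇒ order 2.
b·Ac: (-2/11)·176/65 + 11/5·(-2654/4095) = -39274/20475 ≠ 1/6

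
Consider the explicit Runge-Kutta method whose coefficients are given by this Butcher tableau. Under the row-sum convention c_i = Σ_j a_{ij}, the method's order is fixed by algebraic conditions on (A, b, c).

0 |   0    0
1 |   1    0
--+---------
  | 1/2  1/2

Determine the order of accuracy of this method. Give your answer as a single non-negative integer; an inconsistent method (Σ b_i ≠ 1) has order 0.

b = (1/2, 1/2)
c = (0, 1)
Σ b_i: 1/2·1 + 1/2·1 = 1 ✓
b·c: 1/2·1 = 1/2 ✓; 2 stages ⇒ order 2.

2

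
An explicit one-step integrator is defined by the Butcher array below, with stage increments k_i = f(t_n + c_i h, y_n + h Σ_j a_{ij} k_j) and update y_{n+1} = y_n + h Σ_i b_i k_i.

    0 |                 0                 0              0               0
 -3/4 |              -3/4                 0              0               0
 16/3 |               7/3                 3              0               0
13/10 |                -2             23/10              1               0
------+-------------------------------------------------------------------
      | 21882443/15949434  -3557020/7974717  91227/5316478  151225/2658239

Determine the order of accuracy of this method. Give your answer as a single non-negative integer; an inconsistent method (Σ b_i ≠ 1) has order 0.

3

b = (21882443/15949434, -3557020/7974717, 91227/5316478, 151225/2658239)
c = (0, -3/4, 16/3, 13/10)
Ac = (0, 0, -9/4, 433/120)
Σ b_i: 21882443/15949434·1 + (-3557020/7974717)·1 + 91227/5316478·1 + 151225/2658239·1 = 1 ✓
b·c: (-3557020/7974717)·(-3/4) + 91227/5316478·16/3 + 151225/2658239·13/10 = 1/2 ✓
b·c²: (-3557020/7974717)·9/16 + 91227/5316478·256/9 + 151225/2658239·169/100 = 1/3 ✓
b·Ac: 91227/5316478·(-9/4) + 151225/2658239·433/120 = 1/6 ✓
b·c³: (-3557020/7974717)·(-27/64) + 91227/5316478·4096/27 + 151225/2658239·2197/1000 = 5581572589/1913932080 ≠ 1/4 ⇒ order 3.
b·(c∘Ac): 91227/5316478·(-12) + 151225/2658239·5629/1200 = 7776445/127595472 ≠ 1/8
b·Ac²: 91227/5316478·27/16 + 151225/2658239·42823/1440 = 329337449/191393208 ≠ 1/12
b·A²c: 151225/2658239·(-9/4) = -1361025/10632956 ≠ 1/24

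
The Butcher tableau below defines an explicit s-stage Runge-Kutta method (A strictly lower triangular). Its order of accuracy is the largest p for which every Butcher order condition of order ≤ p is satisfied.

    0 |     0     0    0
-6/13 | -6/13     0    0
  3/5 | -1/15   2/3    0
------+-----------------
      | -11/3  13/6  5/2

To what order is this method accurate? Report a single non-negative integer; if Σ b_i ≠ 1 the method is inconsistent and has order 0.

b = (-11/3, 13/6, 5/2)
c = (0, -6/13, 3/5)
Ac = (0, 0, -4/13)
Σ b_i: (-11/3)·1 + 13/6·1 + 5/2·1 = 1 ✓
b·c: 13/6·(-6/13) + 5/2·3/5 = 1/2 ✓
b·c²: 13/6·36/169 + 5/2·9/25 = 177/130 ≠ 1/3 ⇒ order 2.
b·Ac: 5/2·(-4/13) = -10/13 ≠ 1/6

2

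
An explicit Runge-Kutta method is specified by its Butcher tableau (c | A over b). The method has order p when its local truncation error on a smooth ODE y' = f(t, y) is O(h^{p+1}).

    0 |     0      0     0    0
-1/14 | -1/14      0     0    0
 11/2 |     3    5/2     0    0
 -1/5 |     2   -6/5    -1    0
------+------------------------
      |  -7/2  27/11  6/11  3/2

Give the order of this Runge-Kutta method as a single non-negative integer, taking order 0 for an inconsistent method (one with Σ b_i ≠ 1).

1

b = (-7/2, 27/11, 6/11, 3/2)
c = (0, -1/14, 11/2, -1/5)
Ac = (0, 0, -5/28, -379/70)
Σ b_i: (-7/2)·1 + 27/11·1 + 6/11·1 + 3/2·1 = 1 ✓
b·c: 27/11·(-1/14) + 6/11·11/2 + 3/2·(-1/5) = 972/385 ≠ 1/2 ⇒ order 1.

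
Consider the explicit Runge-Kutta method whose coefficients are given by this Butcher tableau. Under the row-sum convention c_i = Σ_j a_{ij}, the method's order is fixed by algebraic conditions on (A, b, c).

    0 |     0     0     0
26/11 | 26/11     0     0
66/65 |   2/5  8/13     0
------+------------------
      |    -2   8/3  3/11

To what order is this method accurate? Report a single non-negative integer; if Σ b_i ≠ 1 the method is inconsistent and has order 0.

b = (-2, 8/3, 3/11)
c = (0, 26/11, 66/65)
Ac = (0, 0, 16/11)
Σ b_i: (-2)·1 + 8/3·1 + 3/11·1 = 31/33 ≠ 1 ⇒ order 0.

0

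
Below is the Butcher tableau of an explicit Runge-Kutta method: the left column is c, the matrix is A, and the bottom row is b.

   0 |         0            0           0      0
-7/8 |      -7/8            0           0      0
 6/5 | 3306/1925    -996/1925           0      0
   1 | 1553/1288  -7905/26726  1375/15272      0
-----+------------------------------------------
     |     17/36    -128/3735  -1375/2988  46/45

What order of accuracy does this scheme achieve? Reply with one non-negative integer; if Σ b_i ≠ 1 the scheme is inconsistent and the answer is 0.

4

b = (17/36, -128/3735, -1375/2988, 46/45)
c = (0, -7/8, 6/5, 1)
Ac = (0, 0, 249/550, 135/368)
Σ b_i: 17/36·1 + (-128/3735)·1 + (-1375/2988)·1 + 46/45·1 = 1 ✓
b·c: (-128/3735)·(-7/8) + (-1375/2988)·6/5 + 46/45·1 = 1/2 ✓
b·c²: (-128/3735)·49/64 + (-1375/2988)·36/25 + 46/45·1 = 1/3 ✓
b·Ac: (-1375/2988)·249/550 + 46/45·135/368 = 1/6 ✓
b·c³: (-128/3735)·(-343/512) + (-1375/2988)·216/125 + 46/45·1 = 1/4 ✓
b·(c∘Ac): (-1375/2988)·747/1375 + 46/45·135/368 = 1/8 ✓
b·Ac²: (-1375/2988)·(-1743/4400) + 46/45·(-285/2944) = 1/12 ✓
b·A²c: 46/45·15/368 = 1/24 ✓; 4 stages ⇒ order 4.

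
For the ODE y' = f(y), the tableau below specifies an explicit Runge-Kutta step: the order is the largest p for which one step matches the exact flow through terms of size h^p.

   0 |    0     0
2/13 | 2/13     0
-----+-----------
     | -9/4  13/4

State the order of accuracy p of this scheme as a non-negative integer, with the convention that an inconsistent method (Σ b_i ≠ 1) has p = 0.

b = (-9/4, 13/4)
c = (0, 2/13)
Σ b_i: (-9/4)·1 + 13/4·1 = 1 ✓
b·c: 13/4·2/13 = 1/2 ✓; 2 stages ⇒ order 2.

2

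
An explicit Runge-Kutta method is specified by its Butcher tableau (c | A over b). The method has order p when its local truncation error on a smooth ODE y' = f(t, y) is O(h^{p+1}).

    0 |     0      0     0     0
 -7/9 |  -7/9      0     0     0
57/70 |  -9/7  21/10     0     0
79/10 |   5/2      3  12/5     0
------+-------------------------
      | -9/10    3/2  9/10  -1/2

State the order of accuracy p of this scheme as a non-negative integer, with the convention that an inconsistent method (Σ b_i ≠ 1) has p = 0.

b = (-9/10, 3/2, 9/10, -1/2)
c = (0, -7/9, 57/70, 79/10)
Ac = (0, 0, -49/30, -199/525)
Σ b_i: (-9/10)·1 + 3/2·1 + 9/10·1 + (-1/2)·1 = 1 ✓
b·c: 3/2·(-7/9) + 9/10·57/70 + (-1/2)·79/10 = -4603/1050 ≠ 1/2 ⇒ order 1.

1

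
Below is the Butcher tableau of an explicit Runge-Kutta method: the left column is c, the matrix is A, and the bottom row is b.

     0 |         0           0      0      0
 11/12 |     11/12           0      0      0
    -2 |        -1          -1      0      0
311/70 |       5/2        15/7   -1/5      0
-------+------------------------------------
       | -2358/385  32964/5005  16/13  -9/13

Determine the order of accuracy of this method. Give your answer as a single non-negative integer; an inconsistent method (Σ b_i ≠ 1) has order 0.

b = (-2358/385, 32964/5005, 16/13, -9/13)
c = (0, 11/12, -2, 311/70)
Ac = (0, 0, -11/12, 331/140)
Σ b_i: (-2358/385)·1 + 32964/5005·1 + 16/13·1 + (-9/13)·1 = 1 ✓
b·c: 32964/5005·11/12 + 16/13·(-2) + (-9/13)·311/70 = 1/2 ✓
b·c²: 32964/5005·121/144 + 16/13·4 + (-9/13)·96721/4900 = -153268/47775 ≠ 1/3 ⇒ order 2.
b·Ac: 16/13·(-11/12) + (-9/13)·331/140 = -15097/5460 ≠ 1/6

2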